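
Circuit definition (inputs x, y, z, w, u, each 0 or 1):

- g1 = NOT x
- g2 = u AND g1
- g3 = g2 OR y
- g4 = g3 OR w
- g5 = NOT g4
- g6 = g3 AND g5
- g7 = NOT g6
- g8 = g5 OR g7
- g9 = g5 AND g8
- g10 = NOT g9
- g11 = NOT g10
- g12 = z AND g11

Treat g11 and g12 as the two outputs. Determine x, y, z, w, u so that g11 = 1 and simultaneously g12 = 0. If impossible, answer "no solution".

x=1 y=0 z=0 w=0 u=1

Check with x=1 y=0 z=0 w=0 u=1:
g1 = NOT x = NOT 1 = 0
g2 = u AND g1 = 1 AND 0 = 0
g3 = g2 OR y = 0 OR 0 = 0
g4 = g3 OR w = 0 OR 0 = 0
g5 = NOT g4 = NOT 0 = 1
g6 = g3 AND g5 = 0 AND 1 = 0
g7 = NOT g6 = NOT 0 = 1
g8 = g5 OR g7 = 1 OR 1 = 1
g9 = g5 AND g8 = 1 AND 1 = 1
g10 = NOT g9 = NOT 1 = 0
g11 = NOT g10 = NOT 0 = 1
g12 = z AND g11 = 0 AND 1 = 0
So g11 = 1 and g12 = 0.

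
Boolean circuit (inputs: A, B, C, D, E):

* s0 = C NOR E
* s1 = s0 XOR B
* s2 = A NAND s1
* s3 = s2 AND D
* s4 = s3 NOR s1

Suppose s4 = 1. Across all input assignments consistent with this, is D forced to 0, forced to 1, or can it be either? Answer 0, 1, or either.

0

s4 = s3 NOR s1 must be 1, so both s3 = 0 and s1 = 0.
Every assignment with s4 = 1 has D = 0; there are 8 such assignment(s).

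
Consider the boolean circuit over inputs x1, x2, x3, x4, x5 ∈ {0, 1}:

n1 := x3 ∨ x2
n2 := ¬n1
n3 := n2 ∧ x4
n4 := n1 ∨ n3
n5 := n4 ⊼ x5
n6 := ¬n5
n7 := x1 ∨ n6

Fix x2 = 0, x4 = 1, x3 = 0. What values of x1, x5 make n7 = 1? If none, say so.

x1=1, x5=0

Check with x2 = 0, x4 = 1, x3 = 0 and x1=1, x5=0:
n1 = x3 ∨ x2 = 0 ∨ 0 = 0
n2 = ¬n1 = ¬0 = 1
n3 = n2 ∧ x4 = 1 ∧ 1 = 1
n4 = n1 ∨ n3 = 0 ∨ 1 = 1
n5 = n4 ⊼ x5 = 1 ⊼ 0 = 1
n6 = ¬n5 = ¬1 = 0
n7 = x1 ∨ n6 = 1 ∨ 0 = 1
So n7 = 1.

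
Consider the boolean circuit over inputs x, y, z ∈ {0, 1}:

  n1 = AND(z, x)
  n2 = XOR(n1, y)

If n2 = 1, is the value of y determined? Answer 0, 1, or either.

either

Both values of y occur among assignments with n2 = 1:
  y=0: x=1, y=0, z=1
  y=1: x=0, y=1, z=0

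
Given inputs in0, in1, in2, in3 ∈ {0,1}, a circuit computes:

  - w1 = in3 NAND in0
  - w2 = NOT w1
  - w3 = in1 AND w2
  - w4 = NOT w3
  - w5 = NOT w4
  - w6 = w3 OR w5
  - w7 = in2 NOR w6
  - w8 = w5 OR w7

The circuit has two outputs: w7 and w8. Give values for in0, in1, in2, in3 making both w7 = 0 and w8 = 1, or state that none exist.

in0=1 in1=1 in2=1 in3=1

Check with in0=1 in1=1 in2=1 in3=1:
w1 = in3 NAND in0 = 1 NAND 1 = 0
w2 = NOT w1 = NOT 0 = 1
w3 = in1 AND w2 = 1 AND 1 = 1
w4 = NOT w3 = NOT 1 = 0
w5 = NOT w4 = NOT 0 = 1
w6 = w3 OR w5 = 1 OR 1 = 1
w7 = in2 NOR w6 = 1 NOR 1 = 0
w8 = w5 OR w7 = 1 OR 0 = 1
So w7 = 0 and w8 = 1.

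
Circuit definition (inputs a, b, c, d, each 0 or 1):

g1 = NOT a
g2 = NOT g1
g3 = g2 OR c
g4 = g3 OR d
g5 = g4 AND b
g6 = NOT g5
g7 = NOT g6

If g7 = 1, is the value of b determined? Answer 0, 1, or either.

g7 = NOT g6 must be 1, so g6 = 0.
Every assignment with g7 = 1 has b = 1; there are 7 such assignment(s).

1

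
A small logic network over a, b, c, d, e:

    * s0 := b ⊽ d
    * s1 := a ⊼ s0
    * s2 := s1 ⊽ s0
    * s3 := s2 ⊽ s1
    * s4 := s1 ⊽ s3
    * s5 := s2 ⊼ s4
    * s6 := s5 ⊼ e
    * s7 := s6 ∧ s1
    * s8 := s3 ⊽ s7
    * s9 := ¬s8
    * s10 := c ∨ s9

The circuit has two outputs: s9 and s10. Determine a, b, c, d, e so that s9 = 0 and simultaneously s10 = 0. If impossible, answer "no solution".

Check with a=1, b=1, c=0, d=0, e=1:
s0 = b ⊽ d = 1 ⊽ 0 = 0
s1 = a ⊼ s0 = 1 ⊼ 0 = 1
s2 = s1 ⊽ s0 = 1 ⊽ 0 = 0
s3 = s2 ⊽ s1 = 0 ⊽ 1 = 0
s4 = s1 ⊽ s3 = 1 ⊽ 0 = 0
s5 = s2 ⊼ s4 = 0 ⊼ 0 = 1
s6 = s5 ⊼ e = 1 ⊼ 1 = 0
s7 = s6 ∧ s1 = 0 ∧ 1 = 0
s8 = s3 ⊽ s7 = 0 ⊽ 0 = 1
s9 = ¬s8 = ¬1 = 0
s10 = c ∨ s9 = 0 ∨ 0 = 0
So s9 = 0 and s10 = 0.

a=1, b=1, c=0, d=0, e=1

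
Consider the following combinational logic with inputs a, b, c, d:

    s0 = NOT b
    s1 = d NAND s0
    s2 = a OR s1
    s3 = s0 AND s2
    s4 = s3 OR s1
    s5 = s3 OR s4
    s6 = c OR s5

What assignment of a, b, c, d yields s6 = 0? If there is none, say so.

s6 = c OR s5 must be 0, so both c = 0 and s5 = 0.
s5 = s3 OR s4 must be 0, so both s3 = 0 and s4 = 0.
Check with a=0 b=0 c=0 d=1:
s0 = NOT b = NOT 0 = 1
s1 = d NAND s0 = 1 NAND 1 = 0
s2 = a OR s1 = 0 OR 0 = 0
s3 = s0 AND s2 = 1 AND 0 = 0
s4 = s3 OR s1 = 0 OR 0 = 0
s5 = s3 OR s4 = 0 OR 0 = 0
s6 = c OR s5 = 0 OR 0 = 0
So s6 = 0 as required.

a=0 b=0 c=0 d=1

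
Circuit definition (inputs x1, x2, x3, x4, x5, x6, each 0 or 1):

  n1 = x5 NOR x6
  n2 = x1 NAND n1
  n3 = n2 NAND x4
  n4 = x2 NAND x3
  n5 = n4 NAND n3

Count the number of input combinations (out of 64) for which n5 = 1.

37

n5 = n4 NAND n3 must be 1, so at least one of n4, n3 is 0.
Enumerating the 64 input combinations, 37 give n5 = 1 and 27 give n5 = 0.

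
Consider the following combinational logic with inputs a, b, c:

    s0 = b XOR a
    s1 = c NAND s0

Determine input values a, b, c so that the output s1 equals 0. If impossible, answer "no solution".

a=0, b=1, c=1

s1 = c NAND s0 must be 0, so both c = 1 and s0 = 1.
s0 = b XOR a must be 1, so b and a differ.
Check with a=0, b=1, c=1:
s0 = b XOR a = 1 XOR 0 = 1
s1 = c NAND s0 = 1 NAND 1 = 0
So s1 = 0 as required.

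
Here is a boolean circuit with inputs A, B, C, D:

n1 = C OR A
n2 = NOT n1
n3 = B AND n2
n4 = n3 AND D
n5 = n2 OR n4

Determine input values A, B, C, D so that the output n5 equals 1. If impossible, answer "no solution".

Check with A=0, B=0, C=0, D=1:
n1 = C OR A = 0 OR 0 = 0
n2 = NOT n1 = NOT 0 = 1
n3 = B AND n2 = 0 AND 1 = 0
n4 = n3 AND D = 0 AND 1 = 0
n5 = n2 OR n4 = 1 OR 0 = 1
So n5 = 1 as required.

A=0, B=0, C=0, D=1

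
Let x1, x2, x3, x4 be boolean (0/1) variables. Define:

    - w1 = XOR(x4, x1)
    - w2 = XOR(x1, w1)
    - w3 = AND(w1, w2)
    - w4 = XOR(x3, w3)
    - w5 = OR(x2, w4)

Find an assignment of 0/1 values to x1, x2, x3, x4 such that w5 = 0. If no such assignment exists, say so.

x1=1, x2=0, x3=0, x4=0

w5 = OR(x2, w4) must be 0, so both x2 = 0 and w4 = 0.
w4 = XOR(x3, w3) must be 0, so x3 and w3 are equal.
Check with x1=1, x2=0, x3=0, x4=0:
w1 = XOR(x4, x1) = XOR(0, 1) = 1
w2 = XOR(x1, w1) = XOR(1, 1) = 0
w3 = AND(w1, w2) = AND(1, 0) = 0
w4 = XOR(x3, w3) = XOR(0, 0) = 0
w5 = OR(x2, w4) = OR(0, 0) = 0
So w5 = 0 as required.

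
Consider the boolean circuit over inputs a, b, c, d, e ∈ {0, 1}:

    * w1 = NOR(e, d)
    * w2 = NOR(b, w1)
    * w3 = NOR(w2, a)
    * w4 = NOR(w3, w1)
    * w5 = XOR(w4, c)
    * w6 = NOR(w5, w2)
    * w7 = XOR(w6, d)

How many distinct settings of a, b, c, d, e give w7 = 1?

w7 = XOR(w6, d) must be 1, so w6 and d differ.
Enumerating the 32 input combinations, 18 give w7 = 1 and 14 give w7 = 0.

18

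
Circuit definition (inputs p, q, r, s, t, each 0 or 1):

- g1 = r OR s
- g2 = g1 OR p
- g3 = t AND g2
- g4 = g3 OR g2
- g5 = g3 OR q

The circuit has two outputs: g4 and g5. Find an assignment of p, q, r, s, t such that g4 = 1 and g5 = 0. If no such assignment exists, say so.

Check with p=0 q=0 r=0 s=1 t=0:
g1 = r OR s = 0 OR 1 = 1
g2 = g1 OR p = 1 OR 0 = 1
g3 = t AND g2 = 0 AND 1 = 0
g4 = g3 OR g2 = 0 OR 1 = 1
g5 = g3 OR q = 0 OR 0 = 0
So g4 = 1 and g5 = 0.

p=0 q=0 r=0 s=1 t=0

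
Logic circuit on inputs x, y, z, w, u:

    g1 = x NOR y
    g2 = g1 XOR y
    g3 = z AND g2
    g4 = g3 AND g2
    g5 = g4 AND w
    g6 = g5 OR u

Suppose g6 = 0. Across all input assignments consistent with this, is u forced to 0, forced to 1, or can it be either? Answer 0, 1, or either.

0

g6 = g5 OR u must be 0, so both g5 = 0 and u = 0.
g5 = g4 AND w must be 0, so at least one of g4, w is 0.
Every assignment with g6 = 0 has u = 0; there are 13 such assignment(s).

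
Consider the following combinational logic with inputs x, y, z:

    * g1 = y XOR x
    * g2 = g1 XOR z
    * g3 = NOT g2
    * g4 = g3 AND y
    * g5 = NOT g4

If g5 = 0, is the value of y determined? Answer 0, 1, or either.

1

g5 = NOT g4 must be 0, so g4 = 1.
g4 = g3 AND y must be 1, so both g3 = 1 and y = 1.
g3 = NOT g2 must be 1, so g2 = 0.
Every assignment with g5 = 0 has y = 1; there are 2 such assignment(s).
  x=0, y=1, z=1
  x=1, y=1, z=0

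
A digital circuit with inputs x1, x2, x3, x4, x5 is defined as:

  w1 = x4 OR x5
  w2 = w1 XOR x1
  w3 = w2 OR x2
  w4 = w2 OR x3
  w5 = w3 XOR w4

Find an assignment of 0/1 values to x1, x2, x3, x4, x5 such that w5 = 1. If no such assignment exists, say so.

Check with x1=1, x2=0, x3=1, x4=1, x5=1:
w1 = x4 OR x5 = 1 OR 1 = 1
w2 = w1 XOR x1 = 1 XOR 1 = 0
w3 = w2 OR x2 = 0 OR 0 = 0
w4 = w2 OR x3 = 0 OR 1 = 1
w5 = w3 XOR w4 = 0 XOR 1 = 1
So w5 = 1 as required.

x1=1, x2=0, x3=1, x4=1, x5=1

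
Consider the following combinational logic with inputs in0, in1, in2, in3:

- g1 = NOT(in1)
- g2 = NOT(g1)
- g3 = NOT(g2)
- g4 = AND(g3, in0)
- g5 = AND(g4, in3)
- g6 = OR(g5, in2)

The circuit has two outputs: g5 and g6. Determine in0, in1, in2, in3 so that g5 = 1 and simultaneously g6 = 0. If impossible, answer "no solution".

no solution exists

Across all 16 input combinations, none give both g5 = 1 and g6 = 0.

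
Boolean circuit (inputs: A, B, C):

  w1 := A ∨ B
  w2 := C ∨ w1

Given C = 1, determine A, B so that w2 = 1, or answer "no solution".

A=0 B=1

Check with C = 1 and A=0, B=1:
w1 = A ∨ B = 0 ∨ 1 = 1
w2 = C ∨ w1 = 1 ∨ 1 = 1
So w2 = 1.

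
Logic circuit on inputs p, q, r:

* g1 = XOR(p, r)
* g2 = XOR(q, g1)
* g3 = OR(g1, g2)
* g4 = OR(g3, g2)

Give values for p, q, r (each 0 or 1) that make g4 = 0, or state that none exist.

p=1, q=0, r=1

g4 = OR(g3, g2) must be 0, so both g3 = 0 and g2 = 0.
Check with p=1, q=0, r=1:
g1 = XOR(p, r) = XOR(1, 1) = 0
g2 = XOR(q, g1) = XOR(0, 0) = 0
g3 = OR(g1, g2) = OR(0, 0) = 0
g4 = OR(g3, g2) = OR(0, 0) = 0
So g4 = 0 as required.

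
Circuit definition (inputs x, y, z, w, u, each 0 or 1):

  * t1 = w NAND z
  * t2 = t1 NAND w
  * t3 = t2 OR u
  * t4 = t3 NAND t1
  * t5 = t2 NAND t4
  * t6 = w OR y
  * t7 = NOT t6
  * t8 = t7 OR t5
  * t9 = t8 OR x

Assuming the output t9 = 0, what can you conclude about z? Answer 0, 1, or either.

t9 = t8 OR x must be 0, so both t8 = 0 and x = 0.
t8 = t7 OR t5 must be 0, so both t7 = 0 and t5 = 0.
t7 = NOT t6 must be 0, so t6 = 1.
Every assignment with t9 = 0 has z = 1; there are 4 such assignment(s).
  x=0, y=0, z=1, w=1, u=0
  x=0, y=0, z=1, w=1, u=1
  x=0, y=1, z=1, w=1, u=0
  x=0, y=1, z=1, w=1, u=1

1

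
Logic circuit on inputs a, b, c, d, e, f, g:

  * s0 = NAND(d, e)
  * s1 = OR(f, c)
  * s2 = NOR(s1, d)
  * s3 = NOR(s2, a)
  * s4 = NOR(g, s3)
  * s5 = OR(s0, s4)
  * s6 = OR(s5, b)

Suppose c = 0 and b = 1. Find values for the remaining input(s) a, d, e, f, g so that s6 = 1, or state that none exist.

s6 = OR(s5, b) must be 1, so at least one of s5, b is 1.
Check with c = 0 and b = 1 and a=0, d=1, e=1, f=0, g=1:
s0 = NAND(d, e) = NAND(1, 1) = 0
s1 = OR(f, c) = OR(0, 0) = 0
s2 = NOR(s1, d) = NOR(0, 1) = 0
s3 = NOR(s2, a) = NOR(0, 0) = 1
s4 = NOR(g, s3) = NOR(1, 1) = 0
s5 = OR(s0, s4) = OR(0, 0) = 0
s6 = OR(s5, b) = OR(0, 1) = 1
So s6 = 1.

a=0, d=1, e=1, f=0, g=1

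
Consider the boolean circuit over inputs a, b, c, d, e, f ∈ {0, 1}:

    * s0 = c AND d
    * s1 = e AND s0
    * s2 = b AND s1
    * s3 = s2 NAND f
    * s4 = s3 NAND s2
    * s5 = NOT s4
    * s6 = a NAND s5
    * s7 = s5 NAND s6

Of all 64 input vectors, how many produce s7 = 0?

s7 = s5 NAND s6 must be 0, so both s5 = 1 and s6 = 1.
s5 = NOT s4 must be 1, so s4 = 0.
s6 = a NAND s5 must be 1, so at least one of a, s5 is 0.
Enumerating the 64 input combinations, 1 give s7 = 0 and 63 give s7 = 1.

1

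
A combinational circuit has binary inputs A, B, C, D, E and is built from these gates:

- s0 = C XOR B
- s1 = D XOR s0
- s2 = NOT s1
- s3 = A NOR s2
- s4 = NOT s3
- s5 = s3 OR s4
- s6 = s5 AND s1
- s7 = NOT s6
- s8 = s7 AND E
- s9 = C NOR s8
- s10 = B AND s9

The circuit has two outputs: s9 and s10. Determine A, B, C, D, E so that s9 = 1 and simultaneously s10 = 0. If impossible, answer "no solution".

Check with A=0, B=0, C=0, D=1, E=0:
s0 = C XOR B = 0 XOR 0 = 0
s1 = D XOR s0 = 1 XOR 0 = 1
s2 = NOT s1 = NOT 1 = 0
s3 = A NOR s2 = 0 NOR 0 = 1
s4 = NOT s3 = NOT 1 = 0
s5 = s3 OR s4 = 1 OR 0 = 1
s6 = s5 AND s1 = 1 AND 1 = 1
s7 = NOT s6 = NOT 1 = 0
s8 = s7 AND E = 0 AND 0 = 0
s9 = C NOR s8 = 0 NOR 0 = 1
s10 = B AND s9 = 0 AND 1 = 0
So s9 = 1 and s10 = 0.

A=0, B=0, C=0, D=1, E=0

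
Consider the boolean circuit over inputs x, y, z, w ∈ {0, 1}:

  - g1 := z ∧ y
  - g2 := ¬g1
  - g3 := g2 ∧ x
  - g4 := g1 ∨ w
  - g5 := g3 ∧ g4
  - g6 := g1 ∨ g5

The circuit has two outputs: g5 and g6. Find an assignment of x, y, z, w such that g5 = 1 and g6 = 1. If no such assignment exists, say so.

x=1 y=1 z=0 w=1

Check with x=1 y=1 z=0 w=1:
g1 = z ∧ y = 0 ∧ 1 = 0
g2 = ¬g1 = ¬0 = 1
g3 = g2 ∧ x = 1 ∧ 1 = 1
g4 = g1 ∨ w = 0 ∨ 1 = 1
g5 = g3 ∧ g4 = 1 ∧ 1 = 1
g6 = g1 ∨ g5 = 0 ∨ 1 = 1
So g5 = 1 and g6 = 1.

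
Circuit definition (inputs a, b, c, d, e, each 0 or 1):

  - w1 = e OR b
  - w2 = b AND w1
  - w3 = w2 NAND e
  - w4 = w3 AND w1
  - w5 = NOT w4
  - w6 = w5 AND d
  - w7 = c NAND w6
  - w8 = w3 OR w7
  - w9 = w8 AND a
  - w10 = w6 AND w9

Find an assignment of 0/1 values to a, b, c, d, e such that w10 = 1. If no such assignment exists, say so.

Check with a=1 b=0 c=1 d=1 e=0:
w1 = e OR b = 0 OR 0 = 0
w2 = b AND w1 = 0 AND 0 = 0
w3 = w2 NAND e = 0 NAND 0 = 1
w4 = w3 AND w1 = 1 AND 0 = 0
w5 = NOT w4 = NOT 0 = 1
w6 = w5 AND d = 1 AND 1 = 1
w7 = c NAND w6 = 1 NAND 1 = 0
w8 = w3 OR w7 = 1 OR 0 = 1
w9 = w8 AND a = 1 AND 1 = 1
w10 = w6 AND w9 = 1 AND 1 = 1
So w10 = 1 as required.

a=1 b=0 c=1 d=1 e=0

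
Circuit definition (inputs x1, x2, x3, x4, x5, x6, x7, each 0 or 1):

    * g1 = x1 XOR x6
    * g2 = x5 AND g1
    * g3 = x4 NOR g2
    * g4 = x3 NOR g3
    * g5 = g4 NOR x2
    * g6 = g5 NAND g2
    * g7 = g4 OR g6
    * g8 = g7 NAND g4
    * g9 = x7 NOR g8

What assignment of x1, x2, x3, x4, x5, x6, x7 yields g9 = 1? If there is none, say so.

x1=0, x2=0, x3=0, x4=1, x5=1, x6=0, x7=0

Check with x1=0, x2=0, x3=0, x4=1, x5=1, x6=0, x7=0:
g1 = x1 XOR x6 = 0 XOR 0 = 0
g2 = x5 AND g1 = 1 AND 0 = 0
g3 = x4 NOR g2 = 1 NOR 0 = 0
g4 = x3 NOR g3 = 0 NOR 0 = 1
g5 = g4 NOR x2 = 1 NOR 0 = 0
g6 = g5 NAND g2 = 0 NAND 0 = 1
g7 = g4 OR g6 = 1 OR 1 = 1
g8 = g7 NAND g4 = 1 NAND 1 = 0
g9 = x7 NOR g8 = 0 NOR 0 = 1
So g9 = 1 as required.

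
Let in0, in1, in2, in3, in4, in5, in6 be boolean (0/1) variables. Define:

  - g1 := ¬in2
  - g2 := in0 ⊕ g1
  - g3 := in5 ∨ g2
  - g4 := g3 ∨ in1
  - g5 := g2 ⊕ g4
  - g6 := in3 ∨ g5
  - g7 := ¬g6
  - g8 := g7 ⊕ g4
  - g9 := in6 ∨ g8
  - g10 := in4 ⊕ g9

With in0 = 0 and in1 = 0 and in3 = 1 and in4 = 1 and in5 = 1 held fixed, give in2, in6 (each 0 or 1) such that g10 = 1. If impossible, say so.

With in0 = 0 and in1 = 0 and in3 = 1 and in4 = 1 and in5 = 1 fixed, none of the 4 settings of in2, in6 give g10 = 1.
For example, with in2=0, in6=0:
g1 = ¬in2 = ¬0 = 1
g2 = in0 ⊕ g1 = 0 ⊕ 1 = 1
g3 = in5 ∨ g2 = 1 ∨ 1 = 1
g4 = g3 ∨ in1 = 1 ∨ 0 = 1
g5 = g2 ⊕ g4 = 1 ⊕ 1 = 0
g6 = in3 ∨ g5 = 1 ∨ 0 = 1
g7 = ¬g6 = ¬1 = 0
g8 = g7 ⊕ g4 = 0 ⊕ 1 = 1
g9 = in6 ∨ g8 = 0 ∨ 1 = 1
g10 = in4 ⊕ g9 = 1 ⊕ 1 = 0
giving g10 = 0 ≠ 1.

no solution exists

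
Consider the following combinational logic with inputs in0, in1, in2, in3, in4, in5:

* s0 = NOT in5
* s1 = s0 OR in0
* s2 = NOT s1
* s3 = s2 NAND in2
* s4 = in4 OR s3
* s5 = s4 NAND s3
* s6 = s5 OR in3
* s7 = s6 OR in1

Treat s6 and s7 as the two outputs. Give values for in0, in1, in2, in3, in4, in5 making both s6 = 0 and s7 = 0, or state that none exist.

Check with in0=0, in1=0, in2=0, in3=0, in4=0, in5=1:
s0 = NOT in5 = NOT 1 = 0
s1 = s0 OR in0 = 0 OR 0 = 0
s2 = NOT s1 = NOT 0 = 1
s3 = s2 NAND in2 = 1 NAND 0 = 1
s4 = in4 OR s3 = 0 OR 1 = 1
s5 = s4 NAND s3 = 1 NAND 1 = 0
s6 = s5 OR in3 = 0 OR 0 = 0
s7 = s6 OR in1 = 0 OR 0 = 0
So s6 = 0 and s7 = 0.

in0=0, in1=0, in2=0, in3=0, in4=0, in5=1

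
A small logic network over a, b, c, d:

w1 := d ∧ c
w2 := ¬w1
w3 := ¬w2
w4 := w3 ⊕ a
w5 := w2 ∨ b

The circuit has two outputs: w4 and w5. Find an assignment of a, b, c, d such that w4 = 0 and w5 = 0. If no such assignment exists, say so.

Check with a=1 b=0 c=1 d=1:
w1 = d ∧ c = 1 ∧ 1 = 1
w2 = ¬w1 = ¬1 = 0
w3 = ¬w2 = ¬0 = 1
w4 = w3 ⊕ a = 1 ⊕ 1 = 0
w5 = w2 ∨ b = 0 ∨ 0 = 0
So w4 = 0 and w5 = 0.

a=1 b=0 c=1 d=1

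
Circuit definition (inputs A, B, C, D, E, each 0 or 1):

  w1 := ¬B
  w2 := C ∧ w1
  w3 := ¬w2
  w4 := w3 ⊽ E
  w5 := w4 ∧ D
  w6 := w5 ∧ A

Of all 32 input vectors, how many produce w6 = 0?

31

w6 = w5 ∧ A must be 0, so at least one of w5, A is 0.
Enumerating the 32 input combinations, 31 give w6 = 0 and 1 give w6 = 1.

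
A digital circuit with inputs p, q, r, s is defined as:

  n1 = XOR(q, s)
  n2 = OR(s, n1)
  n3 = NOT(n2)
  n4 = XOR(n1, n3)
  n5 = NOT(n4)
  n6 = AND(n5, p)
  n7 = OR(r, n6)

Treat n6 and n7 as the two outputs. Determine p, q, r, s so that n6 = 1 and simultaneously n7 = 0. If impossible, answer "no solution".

Across all 16 input combinations, none give both n6 = 1 and n7 = 0.

no solution exists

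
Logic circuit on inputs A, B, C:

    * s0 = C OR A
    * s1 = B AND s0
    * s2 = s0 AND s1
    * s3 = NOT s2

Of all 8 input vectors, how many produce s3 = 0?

s3 = NOT s2 must be 0, so s2 = 1.
s2 = s0 AND s1 must be 1, so both s0 = 1 and s1 = 1.
s0 = C OR A must be 1, so at least one of C, A is 1.
Satisfying assignments:
  A=0, B=1, C=1
  A=1, B=1, C=0
  A=1, B=1, C=1

3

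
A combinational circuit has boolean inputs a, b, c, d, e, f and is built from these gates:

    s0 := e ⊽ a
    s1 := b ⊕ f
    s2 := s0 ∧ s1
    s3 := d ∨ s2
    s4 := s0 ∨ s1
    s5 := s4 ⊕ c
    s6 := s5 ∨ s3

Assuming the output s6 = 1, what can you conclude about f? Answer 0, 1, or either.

either

Both values of f occur among assignments with s6 = 1:
  f=0: a=0, b=0, c=0, d=0, e=0, f=0
  f=1: a=0, b=0, c=0, d=0, e=0, f=1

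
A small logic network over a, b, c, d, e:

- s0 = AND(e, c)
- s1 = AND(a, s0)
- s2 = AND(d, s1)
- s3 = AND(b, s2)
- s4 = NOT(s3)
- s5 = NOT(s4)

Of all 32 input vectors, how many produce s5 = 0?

31

s5 = NOT(s4) must be 0, so s4 = 1.
s4 = NOT(s3) must be 1, so s3 = 0.
s3 = AND(b, s2) must be 0, so at least one of b, s2 is 0.
Enumerating the 32 input combinations, 31 give s5 = 0 and 1 give s5 = 1.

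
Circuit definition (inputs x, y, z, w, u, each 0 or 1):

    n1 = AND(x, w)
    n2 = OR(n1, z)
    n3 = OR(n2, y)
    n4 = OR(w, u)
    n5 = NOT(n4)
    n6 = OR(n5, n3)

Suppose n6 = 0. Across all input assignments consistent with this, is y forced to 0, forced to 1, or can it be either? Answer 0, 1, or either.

n6 = OR(n5, n3) must be 0, so both n5 = 0 and n3 = 0.
Every assignment with n6 = 0 has y = 0; there are 4 such assignment(s).
  x=0, y=0, z=0, w=0, u=1
  x=0, y=0, z=0, w=1, u=0
  x=0, y=0, z=0, w=1, u=1
  x=1, y=0, z=0, w=0, u=1

0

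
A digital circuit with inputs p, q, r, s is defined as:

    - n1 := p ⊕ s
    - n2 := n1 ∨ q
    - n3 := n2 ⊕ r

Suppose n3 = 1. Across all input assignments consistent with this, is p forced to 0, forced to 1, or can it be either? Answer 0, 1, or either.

either

Both values of p occur among assignments with n3 = 1:
  p=0: p=0, q=0, r=0, s=1
  p=1: p=1, q=0, r=0, s=0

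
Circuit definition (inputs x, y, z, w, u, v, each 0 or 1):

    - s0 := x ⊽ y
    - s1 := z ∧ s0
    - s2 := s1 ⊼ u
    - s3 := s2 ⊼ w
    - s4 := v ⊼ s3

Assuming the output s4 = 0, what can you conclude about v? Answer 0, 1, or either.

1

s4 = v ⊼ s3 must be 0, so both v = 1 and s3 = 1.
s3 = s2 ⊼ w must be 1, so at least one of s2, w is 0.
Every assignment with s4 = 0 has v = 1; there are 17 such assignment(s).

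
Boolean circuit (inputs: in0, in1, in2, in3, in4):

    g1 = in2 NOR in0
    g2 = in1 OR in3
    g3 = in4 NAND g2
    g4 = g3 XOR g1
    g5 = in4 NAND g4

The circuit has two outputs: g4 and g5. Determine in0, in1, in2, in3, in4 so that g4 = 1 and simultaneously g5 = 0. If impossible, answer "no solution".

in0=0, in1=1, in2=0, in3=1, in4=1

Check with in0=0, in1=1, in2=0, in3=1, in4=1:
g1 = in2 NOR in0 = 0 NOR 0 = 1
g2 = in1 OR in3 = 1 OR 1 = 1
g3 = in4 NAND g2 = 1 NAND 1 = 0
g4 = g3 XOR g1 = 0 XOR 1 = 1
g5 = in4 NAND g4 = 1 NAND 1 = 0
So g4 = 1 and g5 = 0.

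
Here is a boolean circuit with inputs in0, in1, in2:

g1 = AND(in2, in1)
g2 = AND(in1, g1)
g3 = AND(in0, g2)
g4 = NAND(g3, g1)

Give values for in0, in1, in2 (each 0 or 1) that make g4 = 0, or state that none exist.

in0=1, in1=1, in2=1

g4 = NAND(g3, g1) must be 0, so both g3 = 1 and g1 = 1.
Check with in0=1, in1=1, in2=1:
g1 = AND(in2, in1) = AND(1, 1) = 1
g2 = AND(in1, g1) = AND(1, 1) = 1
g3 = AND(in0, g2) = AND(1, 1) = 1
g4 = NAND(g3, g1) = NAND(1, 1) = 0
So g4 = 0 as required.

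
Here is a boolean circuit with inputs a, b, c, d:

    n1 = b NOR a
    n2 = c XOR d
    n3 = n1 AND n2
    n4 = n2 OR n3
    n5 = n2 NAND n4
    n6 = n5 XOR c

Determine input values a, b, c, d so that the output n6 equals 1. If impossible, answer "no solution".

n6 = n5 XOR c must be 1, so n5 and c differ.
Check with a=0, b=1, c=0, d=0:
n1 = b NOR a = 1 NOR 0 = 0
n2 = c XOR d = 0 XOR 0 = 0
n3 = n1 AND n2 = 0 AND 0 = 0
n4 = n2 OR n3 = 0 OR 0 = 0
n5 = n2 NAND n4 = 0 NAND 0 = 1
n6 = n5 XOR c = 1 XOR 0 = 1
So n6 = 1 as required.

a=0, b=1, c=0, d=0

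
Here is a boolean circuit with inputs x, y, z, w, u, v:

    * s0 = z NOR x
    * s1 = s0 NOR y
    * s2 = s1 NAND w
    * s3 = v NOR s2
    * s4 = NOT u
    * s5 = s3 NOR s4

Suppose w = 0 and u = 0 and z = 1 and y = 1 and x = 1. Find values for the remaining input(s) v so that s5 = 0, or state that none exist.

v=0

Check with w = 0 and u = 0 and z = 1 and y = 1 and x = 1 and v=0:
s0 = z NOR x = 1 NOR 1 = 0
s1 = s0 NOR y = 0 NOR 1 = 0
s2 = s1 NAND w = 0 NAND 0 = 1
s3 = v NOR s2 = 0 NOR 1 = 0
s4 = NOT u = NOT 0 = 1
s5 = s3 NOR s4 = 0 NOR 1 = 0
So s5 = 0.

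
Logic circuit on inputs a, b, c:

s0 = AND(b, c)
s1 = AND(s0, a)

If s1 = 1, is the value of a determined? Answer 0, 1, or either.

s1 = AND(s0, a) must be 1, so both s0 = 1 and a = 1.
s0 = AND(b, c) must be 1, so both b = 1 and c = 1.
Every assignment with s1 = 1 has a = 1; there are 1 such assignment(s).
  a=1, b=1, c=1

1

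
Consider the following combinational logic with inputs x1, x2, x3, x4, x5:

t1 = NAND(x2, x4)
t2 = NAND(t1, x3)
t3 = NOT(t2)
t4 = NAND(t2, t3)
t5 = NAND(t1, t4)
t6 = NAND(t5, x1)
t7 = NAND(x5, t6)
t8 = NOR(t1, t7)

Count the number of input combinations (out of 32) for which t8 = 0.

30

t8 = NOR(t1, t7) must be 0, so at least one of t1, t7 is 1.
Enumerating the 32 input combinations, 30 give t8 = 0 and 2 give t8 = 1.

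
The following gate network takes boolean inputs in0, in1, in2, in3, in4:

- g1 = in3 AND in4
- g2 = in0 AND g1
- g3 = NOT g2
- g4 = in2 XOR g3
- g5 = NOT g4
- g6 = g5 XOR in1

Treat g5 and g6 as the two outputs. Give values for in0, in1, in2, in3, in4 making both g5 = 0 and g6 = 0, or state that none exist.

in0=1, in1=0, in2=1, in3=1, in4=1

Check with in0=1, in1=0, in2=1, in3=1, in4=1:
g1 = in3 AND in4 = 1 AND 1 = 1
g2 = in0 AND g1 = 1 AND 1 = 1
g3 = NOT g2 = NOT 1 = 0
g4 = in2 XOR g3 = 1 XOR 0 = 1
g5 = NOT g4 = NOT 1 = 0
g6 = g5 XOR in1 = 0 XOR 0 = 0
So g5 = 0 and g6 = 0.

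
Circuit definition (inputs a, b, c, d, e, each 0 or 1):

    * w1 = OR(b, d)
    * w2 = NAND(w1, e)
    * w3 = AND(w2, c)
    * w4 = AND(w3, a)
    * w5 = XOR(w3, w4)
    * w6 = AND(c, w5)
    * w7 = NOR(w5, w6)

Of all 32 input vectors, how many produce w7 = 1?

27

w7 = NOR(w5, w6) must be 1, so both w5 = 0 and w6 = 0.
w5 = XOR(w3, w4) must be 0, so w3 and w4 are equal.
Enumerating the 32 input combinations, 27 give w7 = 1 and 5 give w7 = 0.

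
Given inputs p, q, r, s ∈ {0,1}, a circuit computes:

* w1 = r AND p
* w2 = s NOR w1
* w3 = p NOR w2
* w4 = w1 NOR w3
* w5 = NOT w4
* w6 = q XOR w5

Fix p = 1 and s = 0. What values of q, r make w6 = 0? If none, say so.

q=1, r=1

Check with p = 1 and s = 0 and q=1, r=1:
w1 = r AND p = 1 AND 1 = 1
w2 = s NOR w1 = 0 NOR 1 = 0
w3 = p NOR w2 = 1 NOR 0 = 0
w4 = w1 NOR w3 = 1 NOR 0 = 0
w5 = NOT w4 = NOT 0 = 1
w6 = q XOR w5 = 1 XOR 1 = 0
So w6 = 0.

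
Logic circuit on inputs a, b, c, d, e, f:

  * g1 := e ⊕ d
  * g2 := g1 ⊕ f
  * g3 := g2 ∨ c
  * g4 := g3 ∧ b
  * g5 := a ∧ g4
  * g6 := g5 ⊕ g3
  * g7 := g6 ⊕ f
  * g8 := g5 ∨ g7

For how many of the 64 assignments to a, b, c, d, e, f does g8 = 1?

38

g8 = g5 ∨ g7 must be 1, so at least one of g5, g7 is 1.
Enumerating the 64 input combinations, 38 give g8 = 1 and 26 give g8 = 0.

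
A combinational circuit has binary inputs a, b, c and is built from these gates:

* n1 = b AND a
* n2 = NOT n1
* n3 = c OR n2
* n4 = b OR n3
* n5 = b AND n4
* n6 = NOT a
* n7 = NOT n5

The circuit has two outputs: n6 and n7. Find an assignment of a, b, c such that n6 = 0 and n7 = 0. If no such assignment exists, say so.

Check with a=1, b=1, c=0:
n1 = b AND a = 1 AND 1 = 1
n2 = NOT n1 = NOT 1 = 0
n3 = c OR n2 = 0 OR 0 = 0
n4 = b OR n3 = 1 OR 0 = 1
n5 = b AND n4 = 1 AND 1 = 1
n6 = NOT a = NOT 1 = 0
n7 = NOT n5 = NOT 1 = 0
So n6 = 0 and n7 = 0.

a=1, b=1, c=0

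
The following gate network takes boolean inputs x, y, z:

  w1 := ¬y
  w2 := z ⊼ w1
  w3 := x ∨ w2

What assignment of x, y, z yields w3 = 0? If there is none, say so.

w3 = x ∨ w2 must be 0, so both x = 0 and w2 = 0.
Check with x=0, y=0, z=1:
w1 = ¬y = ¬0 = 1
w2 = z ⊼ w1 = 1 ⊼ 1 = 0
w3 = x ∨ w2 = 0 ∨ 0 = 0
So w3 = 0 as required.

x=0, y=0, z=1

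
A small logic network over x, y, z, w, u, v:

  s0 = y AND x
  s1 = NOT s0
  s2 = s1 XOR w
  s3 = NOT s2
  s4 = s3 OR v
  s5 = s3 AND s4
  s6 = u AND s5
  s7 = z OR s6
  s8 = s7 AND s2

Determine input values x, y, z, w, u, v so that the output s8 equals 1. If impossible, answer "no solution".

s8 = s7 AND s2 must be 1, so both s7 = 1 and s2 = 1.
Check with x=0, y=0, z=1, w=0, u=1, v=1:
s0 = y AND x = 0 AND 0 = 0
s1 = NOT s0 = NOT 0 = 1
s2 = s1 XOR w = 1 XOR 0 = 1
s3 = NOT s2 = NOT 1 = 0
s4 = s3 OR v = 0 OR 1 = 1
s5 = s3 AND s4 = 0 AND 1 = 0
s6 = u AND s5 = 1 AND 0 = 0
s7 = z OR s6 = 1 OR 0 = 1
s8 = s7 AND s2 = 1 AND 1 = 1
So s8 = 1 as required.

x=0, y=0, z=1, w=0, u=1, v=1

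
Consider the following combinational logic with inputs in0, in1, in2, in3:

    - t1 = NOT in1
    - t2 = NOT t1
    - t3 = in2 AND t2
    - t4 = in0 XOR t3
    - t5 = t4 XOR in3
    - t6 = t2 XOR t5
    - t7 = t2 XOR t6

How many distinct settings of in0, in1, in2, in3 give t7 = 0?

t7 = t2 XOR t6 must be 0, so t2 and t6 are equal.
Enumerating the 16 input combinations, 8 give t7 = 0 and 8 give t7 = 1.

8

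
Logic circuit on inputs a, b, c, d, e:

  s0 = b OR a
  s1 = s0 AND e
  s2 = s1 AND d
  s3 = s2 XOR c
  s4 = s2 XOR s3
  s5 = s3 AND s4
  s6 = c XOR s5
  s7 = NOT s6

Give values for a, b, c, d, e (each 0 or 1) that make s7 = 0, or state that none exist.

a=1, b=0, c=1, d=1, e=1

s7 = NOT s6 must be 0, so s6 = 1.
s6 = c XOR s5 must be 1, so c and s5 differ.
Check with a=1, b=0, c=1, d=1, e=1:
s0 = b OR a = 0 OR 1 = 1
s1 = s0 AND e = 1 AND 1 = 1
s2 = s1 AND d = 1 AND 1 = 1
s3 = s2 XOR c = 1 XOR 1 = 0
s4 = s2 XOR s3 = 1 XOR 0 = 1
s5 = s3 AND s4 = 0 AND 1 = 0
s6 = c XOR s5 = 1 XOR 0 = 1
s7 = NOT s6 = NOT 1 = 0
So s7 = 0 as required.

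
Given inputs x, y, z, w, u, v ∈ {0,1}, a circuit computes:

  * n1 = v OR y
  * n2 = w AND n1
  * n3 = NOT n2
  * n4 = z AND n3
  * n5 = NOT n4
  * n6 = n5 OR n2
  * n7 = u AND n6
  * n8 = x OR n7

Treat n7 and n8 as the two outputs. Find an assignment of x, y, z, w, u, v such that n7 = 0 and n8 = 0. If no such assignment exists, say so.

x=0 y=0 z=0 w=0 u=0 v=0

Check with x=0 y=0 z=0 w=0 u=0 v=0:
n1 = v OR y = 0 OR 0 = 0
n2 = w AND n1 = 0 AND 0 = 0
n3 = NOT n2 = NOT 0 = 1
n4 = z AND n3 = 0 AND 1 = 0
n5 = NOT n4 = NOT 0 = 1
n6 = n5 OR n2 = 1 OR 0 = 1
n7 = u AND n6 = 0 AND 1 = 0
n8 = x OR n7 = 0 OR 0 = 0
So n7 = 0 and n8 = 0.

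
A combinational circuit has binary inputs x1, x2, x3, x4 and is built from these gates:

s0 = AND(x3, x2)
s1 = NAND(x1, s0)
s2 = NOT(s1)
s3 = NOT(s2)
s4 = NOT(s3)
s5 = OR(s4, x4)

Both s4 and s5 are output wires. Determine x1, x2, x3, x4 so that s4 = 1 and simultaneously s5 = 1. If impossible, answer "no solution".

Check with x1=1 x2=1 x3=1 x4=0:
s0 = AND(x3, x2) = AND(1, 1) = 1
s1 = NAND(x1, s0) = NAND(1, 1) = 0
s2 = NOT(s1) = NOT 0 = 1
s3 = NOT(s2) = NOT 1 = 0
s4 = NOT(s3) = NOT 0 = 1
s5 = OR(s4, x4) = OR(1, 0) = 1
So s4 = 1 and s5 = 1.

x1=1 x2=1 x3=1 x4=0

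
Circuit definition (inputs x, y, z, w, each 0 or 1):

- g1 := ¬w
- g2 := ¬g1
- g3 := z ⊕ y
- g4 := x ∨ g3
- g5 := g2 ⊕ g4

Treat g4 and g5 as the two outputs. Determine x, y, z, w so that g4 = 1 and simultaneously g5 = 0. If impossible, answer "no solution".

x=1, y=1, z=0, w=1

Check with x=1, y=1, z=0, w=1:
g1 = ¬w = ¬1 = 0
g2 = ¬g1 = ¬0 = 1
g3 = z ⊕ y = 0 ⊕ 1 = 1
g4 = x ∨ g3 = 1 ∨ 1 = 1
g5 = g2 ⊕ g4 = 1 ⊕ 1 = 0
So g4 = 1 and g5 = 0.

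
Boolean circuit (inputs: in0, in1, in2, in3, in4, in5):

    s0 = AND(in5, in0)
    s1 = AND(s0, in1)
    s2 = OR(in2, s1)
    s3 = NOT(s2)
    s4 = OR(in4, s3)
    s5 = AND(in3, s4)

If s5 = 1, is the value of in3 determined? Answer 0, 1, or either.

1

s5 = AND(in3, s4) must be 1, so both in3 = 1 and s4 = 1.
s4 = OR(in4, s3) must be 1, so at least one of in4, s3 is 1.
Every assignment with s5 = 1 has in3 = 1; there are 23 such assignment(s).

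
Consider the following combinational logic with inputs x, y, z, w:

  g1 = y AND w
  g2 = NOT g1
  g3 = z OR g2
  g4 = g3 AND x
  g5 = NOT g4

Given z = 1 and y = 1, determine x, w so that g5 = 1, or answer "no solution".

g5 = NOT g4 must be 1, so g4 = 0.
Check with z = 1 and y = 1 and x=0, w=0:
g1 = y AND w = 1 AND 0 = 0
g2 = NOT g1 = NOT 0 = 1
g3 = z OR g2 = 1 OR 1 = 1
g4 = g3 AND x = 1 AND 0 = 0
g5 = NOT g4 = NOT 0 = 1
So g5 = 1.

x=0, w=0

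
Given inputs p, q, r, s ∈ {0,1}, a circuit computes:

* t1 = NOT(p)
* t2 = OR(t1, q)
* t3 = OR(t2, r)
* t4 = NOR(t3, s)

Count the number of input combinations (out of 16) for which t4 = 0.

t4 = NOR(t3, s) must be 0, so at least one of t3, s is 1.
Enumerating the 16 input combinations, 15 give t4 = 0 and 1 give t4 = 1.

15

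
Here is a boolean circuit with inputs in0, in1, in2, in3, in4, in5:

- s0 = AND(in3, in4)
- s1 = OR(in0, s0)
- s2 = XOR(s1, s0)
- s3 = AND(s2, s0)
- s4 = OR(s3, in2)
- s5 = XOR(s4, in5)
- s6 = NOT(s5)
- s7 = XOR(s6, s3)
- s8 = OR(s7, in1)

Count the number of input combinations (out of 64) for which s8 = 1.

48

s8 = OR(s7, in1) must be 1, so at least one of s7, in1 is 1.
Enumerating the 64 input combinations, 48 give s8 = 1 and 16 give s8 = 0.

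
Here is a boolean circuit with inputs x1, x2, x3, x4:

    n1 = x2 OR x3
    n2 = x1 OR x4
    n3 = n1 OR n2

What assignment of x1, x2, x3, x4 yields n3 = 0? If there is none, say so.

x1=0, x2=0, x3=0, x4=0

Check with x1=0, x2=0, x3=0, x4=0:
n1 = x2 OR x3 = 0 OR 0 = 0
n2 = x1 OR x4 = 0 OR 0 = 0
n3 = n1 OR n2 = 0 OR 0 = 0
So n3 = 0 as required.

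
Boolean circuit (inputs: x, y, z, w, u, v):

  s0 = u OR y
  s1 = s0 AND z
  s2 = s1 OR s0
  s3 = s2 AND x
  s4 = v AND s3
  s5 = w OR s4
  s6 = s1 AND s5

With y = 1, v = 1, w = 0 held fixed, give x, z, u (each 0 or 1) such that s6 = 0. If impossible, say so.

x=0 z=0 u=0

Check with y = 1, v = 1, w = 0 and x=0, z=0, u=0:
s0 = u OR y = 0 OR 1 = 1
s1 = s0 AND z = 1 AND 0 = 0
s2 = s1 OR s0 = 0 OR 1 = 1
s3 = s2 AND x = 1 AND 0 = 0
s4 = v AND s3 = 1 AND 0 = 0
s5 = w OR s4 = 0 OR 0 = 0
s6 = s1 AND s5 = 0 AND 0 = 0
So s6 = 0.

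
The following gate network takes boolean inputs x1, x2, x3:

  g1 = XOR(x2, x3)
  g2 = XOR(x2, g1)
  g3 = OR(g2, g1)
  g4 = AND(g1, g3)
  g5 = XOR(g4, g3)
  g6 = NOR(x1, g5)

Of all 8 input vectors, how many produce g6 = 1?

3

g6 = NOR(x1, g5) must be 1, so both x1 = 0 and g5 = 0.
Satisfying assignments:
  x1=0, x2=0, x3=0
  x1=0, x2=0, x3=1
  x1=0, x2=1, x3=0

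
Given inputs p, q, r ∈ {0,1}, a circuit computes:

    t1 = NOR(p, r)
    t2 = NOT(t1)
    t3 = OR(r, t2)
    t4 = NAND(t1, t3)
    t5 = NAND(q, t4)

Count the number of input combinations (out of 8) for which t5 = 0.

4

t5 = NAND(q, t4) must be 0, so both q = 1 and t4 = 1.
t4 = NAND(t1, t3) must be 1, so at least one of t1, t3 is 0.
Satisfying assignments:
  p=0, q=1, r=0
  p=0, q=1, r=1
  p=1, q=1, r=0
  p=1, q=1, r=1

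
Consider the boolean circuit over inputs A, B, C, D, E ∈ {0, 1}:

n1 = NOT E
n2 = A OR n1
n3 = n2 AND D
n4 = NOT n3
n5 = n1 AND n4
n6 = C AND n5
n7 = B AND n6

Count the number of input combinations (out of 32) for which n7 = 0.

30

n7 = B AND n6 must be 0, so at least one of B, n6 is 0.
Enumerating the 32 input combinations, 30 give n7 = 0 and 2 give n7 = 1.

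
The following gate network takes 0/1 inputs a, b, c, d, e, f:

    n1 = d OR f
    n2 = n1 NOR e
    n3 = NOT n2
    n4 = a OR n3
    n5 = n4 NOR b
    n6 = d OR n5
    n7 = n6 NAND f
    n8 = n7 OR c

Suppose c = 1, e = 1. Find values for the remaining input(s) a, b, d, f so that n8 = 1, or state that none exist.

Check with c = 1, e = 1 and a=1, b=1, d=1, f=1:
n1 = d OR f = 1 OR 1 = 1
n2 = n1 NOR e = 1 NOR 1 = 0
n3 = NOT n2 = NOT 0 = 1
n4 = a OR n3 = 1 OR 1 = 1
n5 = n4 NOR b = 1 NOR 1 = 0
n6 = d OR n5 = 1 OR 0 = 1
n7 = n6 NAND f = 1 NAND 1 = 0
n8 = n7 OR c = 0 OR 1 = 1
So n8 = 1.

a=1 b=1 d=1 f=1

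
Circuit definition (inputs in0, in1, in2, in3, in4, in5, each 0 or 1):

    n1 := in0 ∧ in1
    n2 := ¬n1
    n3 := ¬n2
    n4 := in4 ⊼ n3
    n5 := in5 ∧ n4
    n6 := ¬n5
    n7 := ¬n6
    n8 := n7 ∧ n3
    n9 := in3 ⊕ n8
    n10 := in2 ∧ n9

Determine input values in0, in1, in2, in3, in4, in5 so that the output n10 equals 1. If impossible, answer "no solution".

in0=0, in1=0, in2=1, in3=1, in4=0, in5=1

Check with in0=0, in1=0, in2=1, in3=1, in4=0, in5=1:
n1 = in0 ∧ in1 = 0 ∧ 0 = 0
n2 = ¬n1 = ¬0 = 1
n3 = ¬n2 = ¬1 = 0
n4 = in4 ⊼ n3 = 0 ⊼ 0 = 1
n5 = in5 ∧ n4 = 1 ∧ 1 = 1
n6 = ¬n5 = ¬1 = 0
n7 = ¬n6 = ¬0 = 1
n8 = n7 ∧ n3 = 1 ∧ 0 = 0
n9 = in3 ⊕ n8 = 1 ⊕ 0 = 1
n10 = in2 ∧ n9 = 1 ∧ 1 = 1
So n10 = 1 as required.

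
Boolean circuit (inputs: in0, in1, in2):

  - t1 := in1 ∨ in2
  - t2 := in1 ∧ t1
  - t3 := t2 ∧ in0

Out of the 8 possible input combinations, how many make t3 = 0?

6

t3 = t2 ∧ in0 must be 0, so at least one of t2, in0 is 0.
Satisfying assignments:
  in0=0, in1=0, in2=0
  in0=0, in1=0, in2=1
  in0=0, in1=1, in2=0
  in0=0, in1=1, in2=1
  in0=1, in1=0, in2=0
  in0=1, in1=0, in2=1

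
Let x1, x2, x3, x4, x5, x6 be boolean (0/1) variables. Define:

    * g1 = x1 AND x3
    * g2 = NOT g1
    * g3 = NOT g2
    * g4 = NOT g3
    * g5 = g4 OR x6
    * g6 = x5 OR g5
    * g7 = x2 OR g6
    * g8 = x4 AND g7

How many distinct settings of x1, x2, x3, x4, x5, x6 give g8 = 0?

g8 = x4 AND g7 must be 0, so at least one of x4, g7 is 0.
Enumerating the 64 input combinations, 33 give g8 = 0 and 31 give g8 = 1.

33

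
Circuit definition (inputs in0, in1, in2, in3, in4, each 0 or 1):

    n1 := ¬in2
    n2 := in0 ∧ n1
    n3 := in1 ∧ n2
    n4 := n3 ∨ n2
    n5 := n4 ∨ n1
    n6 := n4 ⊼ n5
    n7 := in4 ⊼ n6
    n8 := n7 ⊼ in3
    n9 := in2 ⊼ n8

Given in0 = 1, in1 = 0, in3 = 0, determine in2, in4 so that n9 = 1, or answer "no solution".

n9 = in2 ⊼ n8 must be 1, so at least one of in2, n8 is 0.
Check with in0 = 1, in1 = 0, in3 = 0 and in2=0, in4=1:
n1 = ¬in2 = ¬0 = 1
n2 = in0 ∧ n1 = 1 ∧ 1 = 1
n3 = in1 ∧ n2 = 0 ∧ 1 = 0
n4 = n3 ∨ n2 = 0 ∨ 1 = 1
n5 = n4 ∨ n1 = 1 ∨ 1 = 1
n6 = n4 ⊼ n5 = 1 ⊼ 1 = 0
n7 = in4 ⊼ n6 = 1 ⊼ 0 = 1
n8 = n7 ⊼ in3 = 1 ⊼ 0 = 1
n9 = in2 ⊼ n8 = 0 ⊼ 1 = 1
So n9 = 1.

in2=0, in4=1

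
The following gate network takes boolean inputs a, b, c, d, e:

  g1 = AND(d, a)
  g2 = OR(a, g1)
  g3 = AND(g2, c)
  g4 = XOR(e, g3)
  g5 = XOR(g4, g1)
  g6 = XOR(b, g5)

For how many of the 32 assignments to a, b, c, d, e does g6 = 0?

g6 = XOR(b, g5) must be 0, so b and g5 are equal.
Enumerating the 32 input combinations, 16 give g6 = 0 and 16 give g6 = 1.

16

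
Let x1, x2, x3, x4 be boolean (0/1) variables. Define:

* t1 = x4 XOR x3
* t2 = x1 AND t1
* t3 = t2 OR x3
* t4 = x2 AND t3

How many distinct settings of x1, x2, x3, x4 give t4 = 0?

t4 = x2 AND t3 must be 0, so at least one of x2, t3 is 0.
Enumerating the 16 input combinations, 11 give t4 = 0 and 5 give t4 = 1.

11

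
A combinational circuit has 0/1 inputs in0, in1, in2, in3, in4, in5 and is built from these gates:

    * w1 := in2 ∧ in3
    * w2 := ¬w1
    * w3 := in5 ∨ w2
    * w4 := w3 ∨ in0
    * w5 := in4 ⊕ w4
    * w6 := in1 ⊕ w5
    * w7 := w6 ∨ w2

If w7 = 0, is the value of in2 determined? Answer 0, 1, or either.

1

w7 = w6 ∨ w2 must be 0, so both w6 = 0 and w2 = 0.
Every assignment with w7 = 0 has in2 = 1; there are 8 such assignment(s).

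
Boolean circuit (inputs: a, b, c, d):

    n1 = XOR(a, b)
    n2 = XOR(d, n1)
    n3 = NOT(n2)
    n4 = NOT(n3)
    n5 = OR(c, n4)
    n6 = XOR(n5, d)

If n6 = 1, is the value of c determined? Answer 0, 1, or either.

either

Both values of c occur among assignments with n6 = 1:
  c=0: a=0, b=1, c=0, d=0
  c=1: a=0, b=0, c=1, d=0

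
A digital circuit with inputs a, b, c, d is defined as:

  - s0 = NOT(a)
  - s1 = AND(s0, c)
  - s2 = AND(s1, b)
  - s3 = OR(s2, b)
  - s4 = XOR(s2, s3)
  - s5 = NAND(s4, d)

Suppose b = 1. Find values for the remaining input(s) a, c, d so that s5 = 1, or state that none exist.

a=1, c=1, d=0

s5 = NAND(s4, d) must be 1, so at least one of s4, d is 0.
Check with b = 1 and a=1, c=1, d=0:
s0 = NOT(a) = NOT 1 = 0
s1 = AND(s0, c) = AND(0, 1) = 0
s2 = AND(s1, b) = AND(0, 1) = 0
s3 = OR(s2, b) = OR(0, 1) = 1
s4 = XOR(s2, s3) = XOR(0, 1) = 1
s5 = NAND(s4, d) = NAND(1, 0) = 1
So s5 = 1.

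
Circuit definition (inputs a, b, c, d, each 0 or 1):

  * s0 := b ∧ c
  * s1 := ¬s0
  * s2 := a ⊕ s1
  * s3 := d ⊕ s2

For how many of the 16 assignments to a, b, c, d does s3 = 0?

8

s3 = d ⊕ s2 must be 0, so d and s2 are equal.
Enumerating the 16 input combinations, 8 give s3 = 0 and 8 give s3 = 1.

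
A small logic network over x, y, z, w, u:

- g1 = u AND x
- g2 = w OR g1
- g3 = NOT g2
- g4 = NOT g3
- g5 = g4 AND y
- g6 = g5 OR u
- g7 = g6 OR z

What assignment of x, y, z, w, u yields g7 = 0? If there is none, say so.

x=1, y=0, z=0, w=0, u=0

g7 = g6 OR z must be 0, so both g6 = 0 and z = 0.
g6 = g5 OR u must be 0, so both g5 = 0 and u = 0.
Check with x=1, y=0, z=0, w=0, u=0:
g1 = u AND x = 0 AND 1 = 0
g2 = w OR g1 = 0 OR 0 = 0
g3 = NOT g2 = NOT 0 = 1
g4 = NOT g3 = NOT 1 = 0
g5 = g4 AND y = 0 AND 0 = 0
g6 = g5 OR u = 0 OR 0 = 0
g7 = g6 OR z = 0 OR 0 = 0
So g7 = 0 as required.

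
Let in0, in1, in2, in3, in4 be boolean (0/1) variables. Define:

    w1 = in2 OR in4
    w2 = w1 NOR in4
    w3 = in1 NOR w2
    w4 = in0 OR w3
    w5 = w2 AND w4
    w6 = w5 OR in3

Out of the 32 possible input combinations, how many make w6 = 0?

14

w6 = w5 OR in3 must be 0, so both w5 = 0 and in3 = 0.
w5 = w2 AND w4 must be 0, so at least one of w2, w4 is 0.
Enumerating the 32 input combinations, 14 give w6 = 0 and 18 give w6 = 1.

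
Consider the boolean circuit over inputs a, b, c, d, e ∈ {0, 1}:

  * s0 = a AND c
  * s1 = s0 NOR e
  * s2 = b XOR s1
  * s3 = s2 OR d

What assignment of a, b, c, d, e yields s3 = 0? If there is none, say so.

a=1, b=0, c=1, d=0, e=0

Check with a=1, b=0, c=1, d=0, e=0:
s0 = a AND c = 1 AND 1 = 1
s1 = s0 NOR e = 1 NOR 0 = 0
s2 = b XOR s1 = 0 XOR 0 = 0
s3 = s2 OR d = 0 OR 0 = 0
So s3 = 0 as required.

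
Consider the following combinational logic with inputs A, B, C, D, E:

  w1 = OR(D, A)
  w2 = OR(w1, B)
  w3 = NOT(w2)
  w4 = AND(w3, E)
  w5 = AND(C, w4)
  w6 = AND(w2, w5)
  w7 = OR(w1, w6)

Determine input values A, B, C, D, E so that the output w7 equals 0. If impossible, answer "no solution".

Check with A=0 B=1 C=0 D=0 E=0:
w1 = OR(D, A) = OR(0, 0) = 0
w2 = OR(w1, B) = OR(0, 1) = 1
w3 = NOT(w2) = NOT 1 = 0
w4 = AND(w3, E) = AND(0, 0) = 0
w5 = AND(C, w4) = AND(0, 0) = 0
w6 = AND(w2, w5) = AND(1, 0) = 0
w7 = OR(w1, w6) = OR(0, 0) = 0
So w7 = 0 as required.

A=0 B=1 C=0 D=0 E=0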